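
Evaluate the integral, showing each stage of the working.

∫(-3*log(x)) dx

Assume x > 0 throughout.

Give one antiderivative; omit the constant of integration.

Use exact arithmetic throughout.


Step 1. Integrate ∫(-3*log(x)) dx by parts with u = log(x), dv = (-3) dx, so v = -3*x [assuming x > 0]: now -3*x*log(x) + ∫(3) dx.
Step 2. Evaluate the standard form: now -3*x*log(x) + 3*x.
Answer: -3*x*log(x) + 3*x.


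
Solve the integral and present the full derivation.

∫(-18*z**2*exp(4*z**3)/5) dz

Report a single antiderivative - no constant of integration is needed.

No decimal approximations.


Step 1. Substitute u = z**3, turning ∫(-18*z**2*exp(4*z**3)/5) dz into ∫(-6*exp(4*u)/5) du: now ∫(-6*exp(4*u)/5) du.
Step 2. Evaluate the standard form: now -3*exp(4*u)/10.
Step 3. Substitute back u = z**3: now -3*exp(4*z**3)/10.
Answer: -3*exp(4*z**3)/10.


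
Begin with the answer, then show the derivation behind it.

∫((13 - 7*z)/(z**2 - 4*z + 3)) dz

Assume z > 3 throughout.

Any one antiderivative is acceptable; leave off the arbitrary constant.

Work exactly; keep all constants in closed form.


The answer is -4*log(z - 3) - 3*log(z - 1).
Step 1. Decompose ∫((13 - 7*z)/(z**2 - 4*z + 3)) dz by partial fractions, (13 - 7*z)/(z**2 - 4*z + 3) = -3/(z - 1) - 4/(z - 3): now ∫(-4/(z - 3)) dz + ∫(-3/(z - 1)) dz.
Step 2. Evaluate the standard form [assuming z > 1]: now -3*log(z - 1) + ∫(-4/(z - 3)) dz.
Step 3. Evaluate the standard form [assuming z > 3]: now -4*log(z - 3) - 3*log(z - 1).
Answer: -4*log(z - 3) - 3*log(z - 1).


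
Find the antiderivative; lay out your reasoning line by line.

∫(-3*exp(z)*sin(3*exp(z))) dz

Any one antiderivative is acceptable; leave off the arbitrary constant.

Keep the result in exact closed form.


Step 1. Substitute u = exp(z), turning ∫(-3*exp(z)*sin(3*exp(z))) dz into ∫(-3*sin(3*u)) du: now ∫(-3*sin(3*u)) du.
Step 2. Evaluate the standard form: now cos(3*u).
Step 3. Substitute back u = exp(z): now cos(3*exp(z)).
Answer: cos(3*exp(z)).


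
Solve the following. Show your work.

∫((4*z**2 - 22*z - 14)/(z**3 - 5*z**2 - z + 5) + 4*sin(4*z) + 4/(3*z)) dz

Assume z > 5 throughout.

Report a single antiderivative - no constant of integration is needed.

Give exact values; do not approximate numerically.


Step 1. Rewrite: now ∫(4/(3*z)) dz + ∫((4*z**2 - 22*z - 14)/(z**3 - 5*z**2 - z + 5)) dz + ∫(4*sin(4*z)) dz.
Step 2. Evaluate the standard form: now -cos(4*z) + ∫(4/(3*z)) dz + ∫((4*z**2 - 22*z - 14)/(z**3 - 5*z**2 - z + 5)) dz.
Step 3. Evaluate the standard form [assuming z > 0]: now 4*log(z)/3 - cos(4*z) + ∫((4*z**2 - 22*z - 14)/(z**3 - 5*z**2 - z + 5)) dz.
Step 4. Decompose ∫((4*z**2 - 22*z - 14)/(z**3 - 5*z**2 - z + 5)) dz by partial fractions, (4*z**2 - 22*z - 14)/(z**3 - 5*z**2 - z + 5) = 1/(z + 1) + 4/(z - 1) - 1/(z - 5): now 4*log(z)/3 - cos(4*z) + ∫(-1/(z - 5)) dz + ∫(4/(z - 1)) dz + ∫(1/(z + 1)) dz.
Step 5. Evaluate the standard form [assuming z > 1]: now 4*log(z)/3 + 4*log(z - 1) - cos(4*z) + ∫(-1/(z - 5)) dz + ∫(1/(z + 1)) dz.
Step 6. Evaluate the standard form [assuming z > 5]: now 4*log(z)/3 - log(z - 5) + 4*log(z - 1) - cos(4*z) + ∫(1/(z + 1)) dz.
Step 7. Evaluate the standard form [assuming z > -1]: now 4*log(z)/3 - log(z - 5) + 4*log(z - 1) + log(z + 1) - cos(4*z).
Answer: 4*log(z)/3 - log(z - 5) + 4*log(z - 1) + log(z + 1) - cos(4*z).


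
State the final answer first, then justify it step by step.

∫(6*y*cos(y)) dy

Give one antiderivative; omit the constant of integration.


The answer is 6*y*sin(y) + 6*cos(y).
Step 1. Integrate ∫(6*y*cos(y)) dy by parts with u = y, dv = (6*cos(y)) dy, so v = 6*sin(y): now 6*y*sin(y) + ∫(-6*sin(y)) dy.
Step 2. Evaluate the standard form: now 6*y*sin(y) + 6*cos(y).
Answer: 6*y*sin(y) + 6*cos(y).


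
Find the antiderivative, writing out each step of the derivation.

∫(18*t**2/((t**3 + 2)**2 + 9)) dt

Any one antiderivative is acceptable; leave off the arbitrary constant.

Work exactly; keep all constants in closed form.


Step 1. Substitute u = t**3 + 2, turning ∫(18*t**2/((t**3 + 2)**2 + 9)) dt into ∫(6/(u**2 + 9)) du: now ∫(6/(u**2 + 9)) du.
Step 2. Evaluate the standard form: now 2*atan(u/3).
Step 3. Substitute back u = t**3 + 2: now 2*atan(t**3/3 + 2/3).
Answer: 2*atan(t**3/3 + 2/3).


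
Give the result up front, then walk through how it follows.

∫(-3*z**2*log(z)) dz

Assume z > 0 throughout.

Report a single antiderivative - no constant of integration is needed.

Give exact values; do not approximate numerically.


The answer is -z**3*log(z) + z**3/3.
Step 1. Integrate ∫(-3*z**2*log(z)) dz by parts with u = log(z), dv = (-3*z**2) dz, so v = -z**3 [assuming z > 0]: now -z**3*log(z) + ∫(z**2) dz.
Step 2. Evaluate the standard form: now -z**3*log(z) + z**3/3.
Answer: -z**3*log(z) + z**3/3.


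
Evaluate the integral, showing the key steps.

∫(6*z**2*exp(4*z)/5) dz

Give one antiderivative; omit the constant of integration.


Step 1. Integrate ∫(6*z**2*exp(4*z)/5) dz by parts with u = z**2, dv = (6*exp(4*z)/5) dz, so v = 3*exp(4*z)/10: now 3*z**2*exp(4*z)/10 + ∫(-3*z*exp(4*z)/5) dz.
Step 2. Integrate ∫(-3*z*exp(4*z)/5) dz by parts with u = z, dv = (-3*exp(4*z)/5) dz, so v = -3*exp(4*z)/20: now 3*z**2*exp(4*z)/10 - 3*z*exp(4*z)/20 + ∫(3*exp(4*z)/20) dz.
Step 3. Evaluate the standard form: now 3*z**2*exp(4*z)/10 - 3*z*exp(4*z)/20 + 3*exp(4*z)/80.
Answer: 3*z**2*exp(4*z)/10 - 3*z*exp(4*z)/20 + 3*exp(4*z)/80.


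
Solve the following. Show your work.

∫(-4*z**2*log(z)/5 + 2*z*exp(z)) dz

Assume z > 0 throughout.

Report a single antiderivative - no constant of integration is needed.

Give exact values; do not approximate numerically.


Step 1. Rewrite: now ∫(2*z*exp(z)) dz + ∫(-4*z**2*log(z)/5) dz.
Step 2. Integrate ∫(-4*z**2*log(z)/5) dz by parts with u = log(z), dv = (-4*z**2/5) dz, so v = -4*z**3/15 [assuming z > 0]: now -4*z**3*log(z)/15 + ∫(4*z**2/15) dz + ∫(2*z*exp(z)) dz.
Step 3. Evaluate the standard form: now -4*z**3*log(z)/15 + 4*z**3/45 + ∫(2*z*exp(z)) dz.
Step 4. Integrate ∫(2*z*exp(z)) dz by parts with u = z, dv = (2*exp(z)) dz, so v = 2*exp(z): now -4*z**3*log(z)/15 + 4*z**3/45 + 2*z*exp(z) + ∫(-2*exp(z)) dz.
Step 5. Evaluate the standard form: now -4*z**3*log(z)/15 + 4*z**3/45 + 2*z*exp(z) - 2*exp(z).
Answer: -4*z**3*log(z)/15 + 4*z**3/45 + 2*z*exp(z) - 2*exp(z).


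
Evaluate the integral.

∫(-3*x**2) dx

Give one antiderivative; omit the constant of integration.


Answer: -x**3.


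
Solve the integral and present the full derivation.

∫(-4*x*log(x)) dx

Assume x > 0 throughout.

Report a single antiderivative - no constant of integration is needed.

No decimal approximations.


Step 1. Integrate ∫(-4*x*log(x)) dx by parts with u = log(x), dv = (-4*x) dx, so v = -2*x**2 [assuming x > 0]: now -2*x**2*log(x) + ∫(2*x) dx.
Step 2. Evaluate the standard form: now -2*x**2*log(x) + x**2.
Answer: -2*x**2*log(x) + x**2.


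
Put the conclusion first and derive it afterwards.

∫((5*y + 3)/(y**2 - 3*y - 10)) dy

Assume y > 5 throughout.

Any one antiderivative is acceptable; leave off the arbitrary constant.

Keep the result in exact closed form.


The answer is 4*log(y - 5) + log(y + 2).
Step 1. Decompose ∫((5*y + 3)/(y**2 - 3*y - 10)) dy by partial fractions, (5*y + 3)/(y**2 - 3*y - 10) = 1/(y + 2) + 4/(y - 5): now ∫(4/(y - 5)) dy + ∫(1/(y + 2)) dy.
Step 2. Evaluate the standard form [assuming y > -2]: now log(y + 2) + ∫(4/(y - 5)) dy.
Step 3. Evaluate the standard form [assuming y > 5]: now 4*log(y - 5) + log(y + 2).
Answer: 4*log(y - 5) + log(y + 2).


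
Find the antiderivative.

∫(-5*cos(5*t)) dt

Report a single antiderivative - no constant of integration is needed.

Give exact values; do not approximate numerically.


Answer: -sin(5*t).


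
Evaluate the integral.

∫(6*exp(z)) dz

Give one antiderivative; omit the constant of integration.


Answer: 6*exp(z).


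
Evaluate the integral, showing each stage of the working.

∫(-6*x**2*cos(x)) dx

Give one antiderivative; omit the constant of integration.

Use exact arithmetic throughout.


Step 1. Integrate ∫(-6*x**2*cos(x)) dx by parts with u = x**2, dv = (-6*cos(x)) dx, so v = -6*sin(x): now -6*x**2*sin(x) + ∫(12*x*sin(x)) dx.
Step 2. Integrate ∫(12*x*sin(x)) dx by parts with u = x, dv = (12*sin(x)) dx, so v = -12*cos(x): now -6*x**2*sin(x) - 12*x*cos(x) + ∫(12*cos(x)) dx.
Step 3. Evaluate the standard form: now -6*x**2*sin(x) - 12*x*cos(x) + 12*sin(x).
Answer: -6*x**2*sin(x) - 12*x*cos(x) + 12*sin(x).


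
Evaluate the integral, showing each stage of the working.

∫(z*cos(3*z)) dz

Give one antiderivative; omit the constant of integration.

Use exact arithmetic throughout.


Step 1. Integrate ∫(z*cos(3*z)) dz by parts with u = z, dv = (cos(3*z)) dz, so v = sin(3*z)/3: now z*sin(3*z)/3 + ∫(-sin(3*z)/3) dz.
Step 2. Evaluate the standard form: now z*sin(3*z)/3 + cos(3*z)/9.
Answer: z*sin(3*z)/3 + cos(3*z)/9.


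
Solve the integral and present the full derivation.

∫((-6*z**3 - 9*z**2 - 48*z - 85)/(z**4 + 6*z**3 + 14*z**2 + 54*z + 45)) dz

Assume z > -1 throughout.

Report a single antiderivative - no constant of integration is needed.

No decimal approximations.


Step 1. Decompose ∫((-6*z**3 - 9*z**2 - 48*z - 85)/(z**4 + 6*z**3 + 14*z**2 + 54*z + 45)) dz by partial fractions, (-6*z**3 - 9*z**2 - 48*z - 85)/(z**4 + 6*z**3 + 14*z**2 + 54*z + 45) = 1/(z**2 + 9) - 5/(z + 5) - 1/(z + 1): now ∫(-1/(z + 1)) dz + ∫(-5/(z + 5)) dz + ∫(1/(z**2 + 9)) dz.
Step 2. Evaluate the standard form [assuming z > -1]: now -log(z + 1) + ∫(-5/(z + 5)) dz + ∫(1/(z**2 + 9)) dz.
Step 3. Evaluate the standard form [assuming z > -5]: now -log(z + 1) - 5*log(z + 5) + ∫(1/(z**2 + 9)) dz.
Step 4. Evaluate the standard form: now -log(z + 1) - 5*log(z + 5) + atan(z/3)/3.
Answer: -log(z + 1) - 5*log(z + 5) + atan(z/3)/3.


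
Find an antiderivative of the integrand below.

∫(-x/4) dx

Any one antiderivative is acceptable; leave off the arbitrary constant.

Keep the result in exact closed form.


Answer: -x**2/8.


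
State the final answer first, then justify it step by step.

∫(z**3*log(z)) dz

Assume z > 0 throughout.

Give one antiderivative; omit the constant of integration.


The answer is z**4*log(z)/4 - z**4/16.
Step 1. Integrate ∫(z**3*log(z)) dz by parts with u = log(z), dv = (z**3) dz, so v = z**4/4 [assuming z > 0]: now z**4*log(z)/4 + ∫(-z**3/4) dz.
Step 2. Evaluate the standard form: now z**4*log(z)/4 - z**4/16.
Answer: z**4*log(z)/4 - z**4/16.


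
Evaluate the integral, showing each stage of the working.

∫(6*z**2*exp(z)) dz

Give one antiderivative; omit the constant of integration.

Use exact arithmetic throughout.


Step 1. Integrate ∫(6*z**2*exp(z)) dz by parts with u = z**2, dv = (6*exp(z)) dz, so v = 6*exp(z): now 6*z**2*exp(z) + ∫(-12*z*exp(z)) dz.
Step 2. Integrate ∫(-12*z*exp(z)) dz by parts with u = z, dv = (-12*exp(z)) dz, so v = -12*exp(z): now 6*z**2*exp(z) - 12*z*exp(z) + ∫(12*exp(z)) dz.
Step 3. Evaluate the standard form: now 6*z**2*exp(z) - 12*z*exp(z) + 12*exp(z).
Answer: 6*z**2*exp(z) - 12*z*exp(z) + 12*exp(z).


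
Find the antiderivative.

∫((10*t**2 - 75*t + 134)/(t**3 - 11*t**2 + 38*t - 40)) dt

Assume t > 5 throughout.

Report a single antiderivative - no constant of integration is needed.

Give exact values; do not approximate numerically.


Answer: 3*log(t - 5) + 3*log(t - 4) + 4*log(t - 2).


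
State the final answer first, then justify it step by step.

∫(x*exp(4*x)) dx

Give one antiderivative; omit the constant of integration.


The answer is x*exp(4*x)/4 - exp(4*x)/16.
Step 1. Integrate ∫(x*exp(4*x)) dx by parts with u = x, dv = (exp(4*x)) dx, so v = exp(4*x)/4: now x*exp(4*x)/4 + ∫(-exp(4*x)/4) dx.
Step 2. Evaluate the standard form: now x*exp(4*x)/4 - exp(4*x)/16.
Answer: x*exp(4*x)/4 - exp(4*x)/16.


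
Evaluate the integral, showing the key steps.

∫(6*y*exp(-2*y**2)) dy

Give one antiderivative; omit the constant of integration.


Step 1. Substitute u = y**2, turning ∫(6*y*exp(-2*y**2)) dy into ∫(3*exp(-2*u)) du: now ∫(3*exp(-2*u)) du.
Step 2. Evaluate the standard form: now -3*exp(-2*u)/2.
Step 3. Substitute back u = y**2: now -3*exp(-2*y**2)/2.
Answer: -3*exp(-2*y**2)/2.


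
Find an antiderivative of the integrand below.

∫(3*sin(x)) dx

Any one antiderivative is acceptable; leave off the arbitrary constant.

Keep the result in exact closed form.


Answer: -3*cos(x).


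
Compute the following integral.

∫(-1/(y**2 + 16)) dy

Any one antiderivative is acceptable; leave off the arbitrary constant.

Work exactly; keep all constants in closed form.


Answer: -atan(y/4)/4.


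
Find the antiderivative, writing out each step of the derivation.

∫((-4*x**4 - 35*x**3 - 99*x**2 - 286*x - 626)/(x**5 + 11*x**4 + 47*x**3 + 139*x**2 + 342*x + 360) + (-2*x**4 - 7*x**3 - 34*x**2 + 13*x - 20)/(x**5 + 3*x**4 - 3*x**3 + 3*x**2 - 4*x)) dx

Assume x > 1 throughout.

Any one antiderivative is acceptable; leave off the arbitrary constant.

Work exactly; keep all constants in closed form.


Step 1. Rewrite: now ∫((-4*x**4 - 35*x**3 - 99*x**2 - 286*x - 626)/(x**5 + 11*x**4 + 47*x**3 + 139*x**2 + 342*x + 360)) dx + ∫((-2*x**4 - 7*x**3 - 34*x**2 + 13*x - 20)/(x**5 + 3*x**4 - 3*x**3 + 3*x**2 - 4*x)) dx.
Step 2. Decompose ∫((-2*x**4 - 7*x**3 - 34*x**2 + 13*x - 20)/(x**5 + 3*x**4 - 3*x**3 + 3*x**2 - 4*x)) dx by partial fractions, (-2*x**4 - 7*x**3 - 34*x**2 + 13*x - 20)/(x**5 + 3*x**4 - 3*x**3 + 3*x**2 - 4*x) = -4/(x**2 + 1) - 2/(x + 4) - 5/(x - 1) + 5/x: now ∫(5/x) dx + ∫((-4*x**4 - 35*x**3 - 99*x**2 - 286*x - 626)/(x**5 + 11*x**4 + 47*x**3 + 139*x**2 + 342*x + 360)) dx + ∫(-5/(x - 1)) dx + ∫(-2/(x + 4)) dx + ∫(-4/(x**2 + 1)) dx.
Step 3. Evaluate the standard form [assuming x > 1]: now -5*log(x - 1) + ∫(5/x) dx + ∫((-4*x**4 - 35*x**3 - 99*x**2 - 286*x - 626)/(x**5 + 11*x**4 + 47*x**3 + 139*x**2 + 342*x + 360)) dx + ∫(-2/(x + 4)) dx + ∫(-4/(x**2 + 1)) dx.
Step 4. Evaluate the standard form [assuming x > -4]: now -5*log(x - 1) - 2*log(x + 4) + ∫(5/x) dx + ∫((-4*x**4 - 35*x**3 - 99*x**2 - 286*x - 626)/(x**5 + 11*x**4 + 47*x**3 + 139*x**2 + 342*x + 360)) dx + ∫(-4/(x**2 + 1)) dx.
Step 5. Evaluate the standard form [assuming x > 0]: now 5*log(x) - 5*log(x - 1) - 2*log(x + 4) + ∫((-4*x**4 - 35*x**3 - 99*x**2 - 286*x - 626)/(x**5 + 11*x**4 + 47*x**3 + 139*x**2 + 342*x + 360)) dx + ∫(-4/(x**2 + 1)) dx.
Step 6. Evaluate the standard form: now 5*log(x) - 5*log(x - 1) - 2*log(x + 4) - 4*atan(x) + ∫((-4*x**4 - 35*x**3 - 99*x**2 - 286*x - 626)/(x**5 + 11*x**4 + 47*x**3 + 139*x**2 + 342*x + 360)) dx.
Step 7. Decompose ∫((-4*x**4 - 35*x**3 - 99*x**2 - 286*x - 626)/(x**5 + 11*x**4 + 47*x**3 + 139*x**2 + 342*x + 360)) dx by partial fractions, (-4*x**4 - 35*x**3 - 99*x**2 - 286*x - 626)/(x**5 + 11*x**4 + 47*x**3 + 139*x**2 + 342*x + 360) = 1/(x**2 + 9) + 2/(x + 5) - 3/(x + 4) - 3/(x + 2): now 5*log(x) - 5*log(x - 1) - 2*log(x + 4) - 4*atan(x) + ∫(-3/(x + 2)) dx + ∫(-3/(x + 4)) dx + ∫(2/(x + 5)) dx + ∫(1/(x**2 + 9)) dx.
Step 8. Evaluate the standard form [assuming x > -5]: now 5*log(x) - 5*log(x - 1) - 2*log(x + 4) + 2*log(x + 5) - 4*atan(x) + ∫(-3/(x + 2)) dx + ∫(-3/(x + 4)) dx + ∫(1/(x**2 + 9)) dx.
Step 9. Evaluate the standard form [assuming x > -2]: now 5*log(x) - 5*log(x - 1) - 3*log(x + 2) - 2*log(x + 4) + 2*log(x + 5) - 4*atan(x) + ∫(-3/(x + 4)) dx + ∫(1/(x**2 + 9)) dx.
Step 10. Evaluate the standard form [assuming x > -4]: now 5*log(x) - 5*log(x - 1) - 3*log(x + 2) - 5*log(x + 4) + 2*log(x + 5) - 4*atan(x) + ∫(1/(x**2 + 9)) dx.
Step 11. Evaluate the standard form: now 5*log(x) - 5*log(x - 1) - 3*log(x + 2) - 5*log(x + 4) + 2*log(x + 5) + atan(x/3)/3 - 4*atan(x).
Answer: 5*log(x) - 5*log(x - 1) - 3*log(x + 2) - 5*log(x + 4) + 2*log(x + 5) + atan(x/3)/3 - 4*atan(x).


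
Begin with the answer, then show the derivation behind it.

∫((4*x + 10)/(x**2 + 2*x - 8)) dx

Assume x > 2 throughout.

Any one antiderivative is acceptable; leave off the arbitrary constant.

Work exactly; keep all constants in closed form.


The answer is 3*log(x - 2) + log(x + 4).
Step 1. Decompose ∫((4*x + 10)/(x**2 + 2*x - 8)) dx by partial fractions, (4*x + 10)/(x**2 + 2*x - 8) = 1/(x + 4) + 3/(x - 2): now ∫(3/(x - 2)) dx + ∫(1/(x + 4)) dx.
Step 2. Evaluate the standard form [assuming x > -4]: now log(x + 4) + ∫(3/(x - 2)) dx.
Step 3. Evaluate the standard form [assuming x > 2]: now 3*log(x - 2) + log(x + 4).
Answer: 3*log(x - 2) + log(x + 4).


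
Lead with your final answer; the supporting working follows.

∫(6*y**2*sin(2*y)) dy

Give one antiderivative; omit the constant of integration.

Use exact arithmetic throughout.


The answer is -3*y**2*cos(2*y) + 3*y*sin(2*y) + 3*cos(2*y)/2.
Step 1. Integrate ∫(6*y**2*sin(2*y)) dy by parts with u = y**2, dv = (6*sin(2*y)) dy, so v = -3*cos(2*y): now -3*y**2*cos(2*y) + ∫(6*y*cos(2*y)) dy.
Step 2. Integrate ∫(6*y*cos(2*y)) dy by parts with u = y, dv = (6*cos(2*y)) dy, so v = 3*sin(2*y): now -3*y**2*cos(2*y) + 3*y*sin(2*y) + ∫(-3*sin(2*y)) dy.
Step 3. Evaluate the standard form: now -3*y**2*cos(2*y) + 3*y*sin(2*y) + 3*cos(2*y)/2.
Answer: -3*y**2*cos(2*y) + 3*y*sin(2*y) + 3*cos(2*y)/2.


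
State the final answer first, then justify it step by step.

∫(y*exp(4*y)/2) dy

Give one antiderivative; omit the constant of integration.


The answer is y*exp(4*y)/8 - exp(4*y)/32.
Step 1. Integrate ∫(y*exp(4*y)/2) dy by parts with u = y, dv = (exp(4*y)/2) dy, so v = exp(4*y)/8: now y*exp(4*y)/8 + ∫(-exp(4*y)/8) dy.
Step 2. Evaluate the standard form: now y*exp(4*y)/8 - exp(4*y)/32.
Answer: y*exp(4*y)/8 - exp(4*y)/32.


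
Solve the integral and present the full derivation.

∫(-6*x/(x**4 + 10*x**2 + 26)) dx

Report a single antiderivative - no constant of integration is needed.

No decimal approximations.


Step 1. Substitute u = x**2 + 5, turning ∫(-6*x/(x**4 + 10*x**2 + 26)) dx into ∫(-3/(u**2 + 1)) du: now ∫(-3/(u**2 + 1)) du.
Step 2. Evaluate the standard form: now -3*atan(u).
Step 3. Substitute back u = x**2 + 5: now -3*atan(x**2 + 5).
Answer: -3*atan(x**2 + 5).


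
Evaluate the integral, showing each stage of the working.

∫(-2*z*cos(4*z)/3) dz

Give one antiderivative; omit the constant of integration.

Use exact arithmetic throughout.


Step 1. Integrate ∫(-2*z*cos(4*z)/3) dz by parts with u = z, dv = (-2*cos(4*z)/3) dz, so v = -sin(4*z)/6: now -z*sin(4*z)/6 + ∫(sin(4*z)/6) dz.
Step 2. Evaluate the standard form: now -z*sin(4*z)/6 - cos(4*z)/24.
Answer: -z*sin(4*z)/6 - cos(4*z)/24.


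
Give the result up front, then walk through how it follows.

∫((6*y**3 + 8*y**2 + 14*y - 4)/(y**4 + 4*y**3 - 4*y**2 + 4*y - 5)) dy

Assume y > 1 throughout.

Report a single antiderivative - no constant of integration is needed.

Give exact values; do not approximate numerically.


The answer is 2*log(y - 1) + 4*log(y + 5) + 2*atan(y).
Step 1. Decompose ∫((6*y**3 + 8*y**2 + 14*y - 4)/(y**4 + 4*y**3 - 4*y**2 + 4*y - 5)) dy by partial fractions, (6*y**3 + 8*y**2 + 14*y - 4)/(y**4 + 4*y**3 - 4*y**2 + 4*y - 5) = 2/(y**2 + 1) + 4/(y + 5) + 2/(y - 1): now ∫(2/(y - 1)) dy + ∫(4/(y + 5)) dy + ∫(2/(y**2 + 1)) dy.
Step 2. Evaluate the standard form [assuming y > -5]: now 4*log(y + 5) + ∫(2/(y - 1)) dy + ∫(2/(y**2 + 1)) dy.
Step 3. Evaluate the standard form [assuming y > 1]: now 2*log(y - 1) + 4*log(y + 5) + ∫(2/(y**2 + 1)) dy.
Step 4. Evaluate the standard form: now 2*log(y - 1) + 4*log(y + 5) + 2*atan(y).
Answer: 2*log(y - 1) + 4*log(y + 5) + 2*atan(y).


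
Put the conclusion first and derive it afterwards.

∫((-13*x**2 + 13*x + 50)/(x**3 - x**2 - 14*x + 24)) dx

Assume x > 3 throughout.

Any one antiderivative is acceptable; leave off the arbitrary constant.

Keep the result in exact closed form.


The answer is -4*log(x - 3) - 4*log(x - 2) - 5*log(x + 4).
Step 1. Decompose ∫((-13*x**2 + 13*x + 50)/(x**3 - x**2 - 14*x + 24)) dx by partial fractions, (-13*x**2 + 13*x + 50)/(x**3 - x**2 - 14*x + 24) = -5/(x + 4) - 4/(x - 2) - 4/(x - 3): now ∫(-4/(x - 3)) dx + ∫(-4/(x - 2)) dx + ∫(-5/(x + 4)) dx.
Step 2. Evaluate the standard form [assuming x > -4]: now -5*log(x + 4) + ∫(-4/(x - 3)) dx + ∫(-4/(x - 2)) dx.
Step 3. Evaluate the standard form [assuming x > 3]: now -4*log(x - 3) - 5*log(x + 4) + ∫(-4/(x - 2)) dx.
Step 4. Evaluate the standard form [assuming x > 2]: now -4*log(x - 3) - 4*log(x - 2) - 5*log(x + 4).
Answer: -4*log(x - 3) - 4*log(x - 2) - 5*log(x + 4).


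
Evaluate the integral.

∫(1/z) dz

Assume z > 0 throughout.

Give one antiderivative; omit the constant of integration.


Answer: log(z).


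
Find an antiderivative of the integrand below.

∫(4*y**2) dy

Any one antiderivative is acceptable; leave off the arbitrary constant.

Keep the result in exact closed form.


Answer: 4*y**3/3.


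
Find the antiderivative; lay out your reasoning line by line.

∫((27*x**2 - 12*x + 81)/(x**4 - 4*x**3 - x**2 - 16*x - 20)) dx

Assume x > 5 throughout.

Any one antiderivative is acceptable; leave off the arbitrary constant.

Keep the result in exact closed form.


Step 1. Decompose ∫((27*x**2 - 12*x + 81)/(x**4 - 4*x**3 - x**2 - 16*x - 20)) dx by partial fractions, (27*x**2 - 12*x + 81)/(x**4 - 4*x**3 - x**2 - 16*x - 20) = 3/(x**2 + 4) - 4/(x + 1) + 4/(x - 5): now ∫(4/(x - 5)) dx + ∫(-4/(x + 1)) dx + ∫(3/(x**2 + 4)) dx.
Step 2. Evaluate the standard form [assuming x > -1]: now -4*log(x + 1) + ∫(4/(x - 5)) dx + ∫(3/(x**2 + 4)) dx.
Step 3. Evaluate the standard form [assuming x > 5]: now 4*log(x - 5) - 4*log(x + 1) + ∫(3/(x**2 + 4)) dx.
Step 4. Evaluate the standard form: now 4*log(x - 5) - 4*log(x + 1) + 3*atan(x/2)/2.
Answer: 4*log(x - 5) - 4*log(x + 1) + 3*atan(x/2)/2.


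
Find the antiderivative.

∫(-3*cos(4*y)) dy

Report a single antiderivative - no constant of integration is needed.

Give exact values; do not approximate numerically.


Answer: -3*sin(4*y)/4.


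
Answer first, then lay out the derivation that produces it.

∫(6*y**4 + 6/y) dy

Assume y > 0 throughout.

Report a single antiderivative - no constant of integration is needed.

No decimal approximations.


The answer is 6*y**5/5 + 6*log(y).
Step 1. Rewrite: now ∫(6/y) dy + ∫(6*y**4) dy.
Step 2. Evaluate the standard form [assuming y > 0]: now 6*log(y) + ∫(6*y**4) dy.
Step 3. Evaluate the standard form: now 6*y**5/5 + 6*log(y).
Answer: 6*y**5/5 + 6*log(y).


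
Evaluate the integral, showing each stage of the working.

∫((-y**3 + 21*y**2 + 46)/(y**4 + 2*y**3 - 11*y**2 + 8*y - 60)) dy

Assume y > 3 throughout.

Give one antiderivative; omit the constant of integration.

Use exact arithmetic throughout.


Step 1. Decompose ∫((-y**3 + 21*y**2 + 46)/(y**4 + 2*y**3 - 11*y**2 + 8*y - 60)) dy by partial fractions, (-y**3 + 21*y**2 + 46)/(y**4 + 2*y**3 - 11*y**2 + 8*y - 60) = 2/(y**2 + 4) - 3/(y + 5) + 2/(y - 3): now ∫(2/(y - 3)) dy + ∫(-3/(y + 5)) dy + ∫(2/(y**2 + 4)) dy.
Step 2. Evaluate the standard form [assuming y > -5]: now -3*log(y + 5) + ∫(2/(y - 3)) dy + ∫(2/(y**2 + 4)) dy.
Step 3. Evaluate the standard form [assuming y > 3]: now 2*log(y - 3) - 3*log(y + 5) + ∫(2/(y**2 + 4)) dy.
Step 4. Evaluate the standard form: now 2*log(y - 3) - 3*log(y + 5) + atan(y/2).
Answer: 2*log(y - 3) - 3*log(y + 5) + atan(y/2).


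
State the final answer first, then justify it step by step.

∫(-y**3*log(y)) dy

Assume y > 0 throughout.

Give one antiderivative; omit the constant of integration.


The answer is -y**4*log(y)/4 + y**4/16.
Step 1. Integrate ∫(-y**3*log(y)) dy by parts with u = log(y), dv = (-y**3) dy, so v = -y**4/4 [assuming y > 0]: now -y**4*log(y)/4 + ∫(y**3/4) dy.
Step 2. Evaluate the standard form: now -y**4*log(y)/4 + y**4/16.
Answer: -y**4*log(y)/4 + y**4/16.


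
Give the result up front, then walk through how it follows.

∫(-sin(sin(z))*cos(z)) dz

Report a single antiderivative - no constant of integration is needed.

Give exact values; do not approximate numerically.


The answer is cos(sin(z)).
Step 1. Substitute u = sin(z), turning ∫(-sin(sin(z))*cos(z)) dz into ∫(-sin(u)) du: now ∫(-sin(u)) du.
Step 2. Evaluate the standard form: now cos(u).
Step 3. Substitute back u = sin(z): now cos(sin(z)).
Answer: cos(sin(z)).


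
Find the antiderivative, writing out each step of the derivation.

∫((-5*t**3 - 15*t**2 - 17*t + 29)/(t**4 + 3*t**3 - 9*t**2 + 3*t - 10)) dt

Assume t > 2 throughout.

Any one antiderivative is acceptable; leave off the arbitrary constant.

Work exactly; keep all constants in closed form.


Step 1. Decompose ∫((-5*t**3 - 15*t**2 - 17*t + 29)/(t**4 + 3*t**3 - 9*t**2 + 3*t - 10)) dt by partial fractions, (-5*t**3 - 15*t**2 - 17*t + 29)/(t**4 + 3*t**3 - 9*t**2 + 3*t - 10) = -4/(t**2 + 1) - 2/(t + 5) - 3/(t - 2): now ∫(-3/(t - 2)) dt + ∫(-2/(t + 5)) dt + ∫(-4/(t**2 + 1)) dt.
Step 2. Evaluate the standard form [assuming t > 2]: now -3*log(t - 2) + ∫(-2/(t + 5)) dt + ∫(-4/(t**2 + 1)) dt.
Step 3. Evaluate the standard form [assuming t > -5]: now -3*log(t - 2) - 2*log(t + 5) + ∫(-4/(t**2 + 1)) dt.
Step 4. Evaluate the standard form: now -3*log(t - 2) - 2*log(t + 5) - 4*atan(t).
Answer: -3*log(t - 2) - 2*log(t + 5) - 4*atan(t).


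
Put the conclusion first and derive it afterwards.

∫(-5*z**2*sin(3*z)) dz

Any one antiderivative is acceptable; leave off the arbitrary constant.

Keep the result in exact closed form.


The answer is 5*z**2*cos(3*z)/3 - 10*z*sin(3*z)/9 - 10*cos(3*z)/27.
Step 1. Integrate ∫(-5*z**2*sin(3*z)) dz by parts with u = z**2, dv = (-5*sin(3*z)) dz, so v = 5*cos(3*z)/3: now 5*z**2*cos(3*z)/3 + ∫(-10*z*cos(3*z)/3) dz.
Step 2. Integrate ∫(-10*z*cos(3*z)/3) dz by parts with u = z, dv = (-10*cos(3*z)/3) dz, so v = -10*sin(3*z)/9: now 5*z**2*cos(3*z)/3 - 10*z*sin(3*z)/9 + ∫(10*sin(3*z)/9) dz.
Step 3. Evaluate the standard form: now 5*z**2*cos(3*z)/3 - 10*z*sin(3*z)/9 - 10*cos(3*z)/27.
Answer: 5*z**2*cos(3*z)/3 - 10*z*sin(3*z)/9 - 10*cos(3*z)/27.


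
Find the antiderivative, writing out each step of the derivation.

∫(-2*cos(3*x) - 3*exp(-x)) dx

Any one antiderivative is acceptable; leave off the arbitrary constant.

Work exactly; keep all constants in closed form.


Step 1. Rewrite: now ∫(-3*exp(-x)) dx + ∫(-2*cos(3*x)) dx.
Step 2. Evaluate the standard form: now ∫(-2*cos(3*x)) dx + 3*exp(-x).
Step 3. Evaluate the standard form: now -2*sin(3*x)/3 + 3*exp(-x).
Answer: -2*sin(3*x)/3 + 3*exp(-x).


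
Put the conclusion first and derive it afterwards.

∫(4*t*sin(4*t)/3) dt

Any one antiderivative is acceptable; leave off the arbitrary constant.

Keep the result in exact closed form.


The answer is -t*cos(4*t)/3 + sin(4*t)/12.
Step 1. Integrate ∫(4*t*sin(4*t)/3) dt by parts with u = t, dv = (4*sin(4*t)/3) dt, so v = -cos(4*t)/3: now -t*cos(4*t)/3 + ∫(cos(4*t)/3) dt.
Step 2. Evaluate the standard form: now -t*cos(4*t)/3 + sin(4*t)/12.
Answer: -t*cos(4*t)/3 + sin(4*t)/12.


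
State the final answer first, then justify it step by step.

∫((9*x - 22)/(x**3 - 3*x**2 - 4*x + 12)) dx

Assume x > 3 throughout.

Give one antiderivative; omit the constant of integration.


The answer is log(x - 3) + log(x - 2) - 2*log(x + 2).
Step 1. Decompose ∫((9*x - 22)/(x**3 - 3*x**2 - 4*x + 12)) dx by partial fractions, (9*x - 22)/(x**3 - 3*x**2 - 4*x + 12) = -2/(x + 2) + 1/(x - 2) + 1/(x - 3): now ∫(1/(x - 3)) dx + ∫(1/(x - 2)) dx + ∫(-2/(x + 2)) dx.
Step 2. Evaluate the standard form [assuming x > -2]: now -2*log(x + 2) + ∫(1/(x - 3)) dx + ∫(1/(x - 2)) dx.
Step 3. Evaluate the standard form [assuming x > 2]: now log(x - 2) - 2*log(x + 2) + ∫(1/(x - 3)) dx.
Step 4. Evaluate the standard form [assuming x > 3]: now log(x - 3) + log(x - 2) - 2*log(x + 2).
Answer: log(x - 3) + log(x - 2) - 2*log(x + 2).


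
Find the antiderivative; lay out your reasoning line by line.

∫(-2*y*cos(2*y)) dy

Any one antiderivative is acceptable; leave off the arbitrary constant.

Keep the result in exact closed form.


Step 1. Integrate ∫(-2*y*cos(2*y)) dy by parts with u = y, dv = (-2*cos(2*y)) dy, so v = -sin(2*y): now -y*sin(2*y) + ∫(sin(2*y)) dy.
Step 2. Evaluate the standard form: now -y*sin(2*y) - cos(2*y)/2.
Answer: -y*sin(2*y) - cos(2*y)/2.


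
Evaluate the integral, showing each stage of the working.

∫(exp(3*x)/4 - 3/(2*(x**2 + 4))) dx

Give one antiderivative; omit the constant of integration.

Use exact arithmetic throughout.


Step 1. Rewrite: now ∫(-3/(2*(x**2 + 4))) dx + ∫(exp(3*x)/4) dx.
Step 2. Evaluate the standard form: now -3*atan(x/2)/4 + ∫(exp(3*x)/4) dx.
Step 3. Evaluate the standard form: now exp(3*x)/12 - 3*atan(x/2)/4.
Answer: exp(3*x)/12 - 3*atan(x/2)/4.


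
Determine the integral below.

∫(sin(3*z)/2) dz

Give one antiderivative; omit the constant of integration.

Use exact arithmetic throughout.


Answer: -cos(3*z)/6.


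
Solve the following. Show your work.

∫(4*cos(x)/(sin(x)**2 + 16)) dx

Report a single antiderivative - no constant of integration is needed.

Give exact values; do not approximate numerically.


Step 1. Substitute u = sin(x), turning ∫(4*cos(x)/(sin(x)**2 + 16)) dx into ∫(4/(u**2 + 16)) du: now ∫(4/(u**2 + 16)) du.
Step 2. Evaluate the standard form: now atan(u/4).
Step 3. Substitute back u = sin(x): now atan(sin(x)/4).
Answer: atan(sin(x)/4).


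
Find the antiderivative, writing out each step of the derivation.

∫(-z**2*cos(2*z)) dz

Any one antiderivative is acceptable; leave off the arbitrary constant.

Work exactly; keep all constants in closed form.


Step 1. Integrate ∫(-z**2*cos(2*z)) dz by parts with u = z**2, dv = (-cos(2*z)) dz, so v = -sin(2*z)/2: now -z**2*sin(2*z)/2 + ∫(z*sin(2*z)) dz.
Step 2. Integrate ∫(z*sin(2*z)) dz by parts with u = z, dv = (sin(2*z)) dz, so v = -cos(2*z)/2: now -z**2*sin(2*z)/2 - z*cos(2*z)/2 + ∫(cos(2*z)/2) dz.
Step 3. Evaluate the standard form: now -z**2*sin(2*z)/2 - z*cos(2*z)/2 + sin(2*z)/4.
Answer: -z**2*sin(2*z)/2 - z*cos(2*z)/2 + sin(2*z)/4.


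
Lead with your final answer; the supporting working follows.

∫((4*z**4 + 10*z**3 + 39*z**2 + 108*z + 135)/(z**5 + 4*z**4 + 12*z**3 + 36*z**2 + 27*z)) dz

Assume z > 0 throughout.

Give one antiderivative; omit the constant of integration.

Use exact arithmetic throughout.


The answer is 5*log(z) - 3*log(z + 1) + 2*log(z + 3) - atan(z/3).
Step 1. Decompose ∫((4*z**4 + 10*z**3 + 39*z**2 + 108*z + 135)/(z**5 + 4*z**4 + 12*z**3 + 36*z**2 + 27*z)) dz by partial fractions, (4*z**4 + 10*z**3 + 39*z**2 + 108*z + 135)/(z**5 + 4*z**4 + 12*z**3 + 36*z**2 + 27*z) = -3/(z**2 + 9) + 2/(z + 3) - 3/(z + 1) + 5/z: now ∫(5/z) dz + ∫(-3/(z + 1)) dz + ∫(2/(z + 3)) dz + ∫(-3/(z**2 + 9)) dz.
Step 2. Evaluate the standard form [assuming z > -3]: now 2*log(z + 3) + ∫(5/z) dz + ∫(-3/(z + 1)) dz + ∫(-3/(z**2 + 9)) dz.
Step 3. Evaluate the standard form [assuming z > -1]: now -3*log(z + 1) + 2*log(z + 3) + ∫(5/z) dz + ∫(-3/(z**2 + 9)) dz.
Step 4. Evaluate the standard form [assuming z > 0]: now 5*log(z) - 3*log(z + 1) + 2*log(z + 3) + ∫(-3/(z**2 + 9)) dz.
Step 5. Evaluate the standard form: now 5*log(z) - 3*log(z + 1) + 2*log(z + 3) - atan(z/3).
Answer: 5*log(z) - 3*log(z + 1) + 2*log(z + 3) - atan(z/3).


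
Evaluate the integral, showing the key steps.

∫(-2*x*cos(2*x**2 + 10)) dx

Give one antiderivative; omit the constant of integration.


Step 1. Substitute u = x**2 + 5, turning ∫(-2*x*cos(2*x**2 + 10)) dx into ∫(-cos(2*u)) du: now ∫(-cos(2*u)) du.
Step 2. Evaluate the standard form: now -sin(2*u)/2.
Step 3. Substitute back u = x**2 + 5: now -sin(2*x**2 + 10)/2.
Answer: -sin(2*x**2 + 10)/2.


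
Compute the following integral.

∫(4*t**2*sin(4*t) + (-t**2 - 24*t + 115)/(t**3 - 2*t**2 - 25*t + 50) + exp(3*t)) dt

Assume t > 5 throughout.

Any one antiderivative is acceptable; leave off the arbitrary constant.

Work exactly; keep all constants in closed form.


Answer: -t**2*cos(4*t) + t*sin(4*t)/2 + exp(3*t)/3 - log(t - 5) - 3*log(t - 2) + 3*log(t + 5) + cos(4*t)/8.


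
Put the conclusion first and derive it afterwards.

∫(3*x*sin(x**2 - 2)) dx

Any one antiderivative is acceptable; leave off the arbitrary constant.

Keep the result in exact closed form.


The answer is -3*cos(x**2 - 2)/2.
Step 1. Substitute u = x**2 - 2, turning ∫(3*x*sin(x**2 - 2)) dx into ∫(3*sin(u)/2) du: now ∫(3*sin(u)/2) du.
Step 2. Evaluate the standard form: now -3*cos(u)/2.
Step 3. Substitute back u = x**2 - 2: now -3*cos(x**2 - 2)/2.
Answer: -3*cos(x**2 - 2)/2.


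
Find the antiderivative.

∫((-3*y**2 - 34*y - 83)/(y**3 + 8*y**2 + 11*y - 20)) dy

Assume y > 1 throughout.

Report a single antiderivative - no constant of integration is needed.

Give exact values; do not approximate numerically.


Answer: -4*log(y - 1) - log(y + 4) + 2*log(y + 5).


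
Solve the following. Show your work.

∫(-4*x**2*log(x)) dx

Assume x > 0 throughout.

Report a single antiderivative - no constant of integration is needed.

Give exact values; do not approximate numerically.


Step 1. Integrate ∫(-4*x**2*log(x)) dx by parts with u = log(x), dv = (-4*x**2) dx, so v = -4*x**3/3 [assuming x > 0]: now -4*x**3*log(x)/3 + ∫(4*x**2/3) dx.
Step 2. Evaluate the standard form: now -4*x**3*log(x)/3 + 4*x**3/9.
Answer: -4*x**3*log(x)/3 + 4*x**3/9.


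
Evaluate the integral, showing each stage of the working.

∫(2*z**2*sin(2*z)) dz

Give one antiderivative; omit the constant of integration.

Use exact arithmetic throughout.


Step 1. Integrate ∫(2*z**2*sin(2*z)) dz by parts with u = z**2, dv = (2*sin(2*z)) dz, so v = -cos(2*z): now -z**2*cos(2*z) + ∫(2*z*cos(2*z)) dz.
Step 2. Integrate ∫(2*z*cos(2*z)) dz by parts with u = z, dv = (2*cos(2*z)) dz, so v = sin(2*z): now -z**2*cos(2*z) + z*sin(2*z) + ∫(-sin(2*z)) dz.
Step 3. Evaluate the standard form: now -z**2*cos(2*z) + z*sin(2*z) + cos(2*z)/2.
Answer: -z**2*cos(2*z) + z*sin(2*z) + cos(2*z)/2.


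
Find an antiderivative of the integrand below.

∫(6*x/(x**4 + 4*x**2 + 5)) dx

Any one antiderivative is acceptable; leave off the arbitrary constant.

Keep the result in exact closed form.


Answer: 3*atan(x**2 + 2).


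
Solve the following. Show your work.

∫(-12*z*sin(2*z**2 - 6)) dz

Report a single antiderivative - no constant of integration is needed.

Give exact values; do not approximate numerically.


Step 1. Substitute u = z**2 - 3, turning ∫(-12*z*sin(2*z**2 - 6)) dz into ∫(-6*sin(2*u)) du: now ∫(-6*sin(2*u)) du.
Step 2. Evaluate the standard form: now 3*cos(2*u).
Step 3. Substitute back u = z**2 - 3: now 3*cos(2*z**2 - 6).
Answer: 3*cos(2*z**2 - 6).


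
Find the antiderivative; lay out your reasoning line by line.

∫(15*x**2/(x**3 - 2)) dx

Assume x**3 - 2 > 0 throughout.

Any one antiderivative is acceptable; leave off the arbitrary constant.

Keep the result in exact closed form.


Step 1. Substitute u = x**3 - 2, turning ∫(15*x**2/(x**3 - 2)) dx into ∫(5/u) du: now ∫(5/u) du.
Step 2. Evaluate the standard form [assuming u > 0]: now 5*log(u).
Step 3. Substitute back u = x**3 - 2: now 5*log(x**3 - 2).
Answer: 5*log(x**3 - 2).


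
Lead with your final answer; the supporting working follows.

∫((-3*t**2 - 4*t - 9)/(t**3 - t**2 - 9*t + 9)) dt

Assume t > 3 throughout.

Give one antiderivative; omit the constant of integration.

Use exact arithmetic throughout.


The answer is -4*log(t - 3) + 2*log(t - 1) - log(t + 3).
Step 1. Decompose ∫((-3*t**2 - 4*t - 9)/(t**3 - t**2 - 9*t + 9)) dt by partial fractions, (-3*t**2 - 4*t - 9)/(t**3 - t**2 - 9*t + 9) = -1/(t + 3) + 2/(t - 1) - 4/(t - 3): now ∫(-4/(t - 3)) dt + ∫(2/(t - 1)) dt + ∫(-1/(t + 3)) dt.
Step 2. Evaluate the standard form [assuming t > 3]: now -4*log(t - 3) + ∫(2/(t - 1)) dt + ∫(-1/(t + 3)) dt.
Step 3. Evaluate the standard form [assuming t > -3]: now -4*log(t - 3) - log(t + 3) + ∫(2/(t - 1)) dt.
Step 4. Evaluate the standard form [assuming t > 1]: now -4*log(t - 3) + 2*log(t - 1) - log(t + 3).
Answer: -4*log(t - 3) + 2*log(t - 1) - log(t + 3).


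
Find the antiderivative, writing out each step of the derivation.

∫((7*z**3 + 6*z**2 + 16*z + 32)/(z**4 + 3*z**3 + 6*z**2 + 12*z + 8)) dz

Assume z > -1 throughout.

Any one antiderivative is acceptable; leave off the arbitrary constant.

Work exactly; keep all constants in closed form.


Step 1. Decompose ∫((7*z**3 + 6*z**2 + 16*z + 32)/(z**4 + 3*z**3 + 6*z**2 + 12*z + 8)) dz by partial fractions, (7*z**3 + 6*z**2 + 16*z + 32)/(z**4 + 3*z**3 + 6*z**2 + 12*z + 8) = -4/(z**2 + 4) + 4/(z + 2) + 3/(z + 1): now ∫(3/(z + 1)) dz + ∫(4/(z + 2)) dz + ∫(-4/(z**2 + 4)) dz.
Step 2. Evaluate the standard form [assuming z > -2]: now 4*log(z + 2) + ∫(3/(z + 1)) dz + ∫(-4/(z**2 + 4)) dz.
Step 3. Evaluate the standard form [assuming z > -1]: now 3*log(z + 1) + 4*log(z + 2) + ∫(-4/(z**2 + 4)) dz.
Step 4. Evaluate the standard form: now 3*log(z + 1) + 4*log(z + 2) - 2*atan(z/2).
Answer: 3*log(z + 1) + 4*log(z + 2) - 2*atan(z/2).


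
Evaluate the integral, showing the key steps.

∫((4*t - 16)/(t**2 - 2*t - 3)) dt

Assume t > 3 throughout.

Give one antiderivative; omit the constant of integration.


Step 1. Decompose ∫((4*t - 16)/(t**2 - 2*t - 3)) dt by partial fractions, (4*t - 16)/(t**2 - 2*t - 3) = 5/(t + 1) - 1/(t - 3): now ∫(-1/(t - 3)) dt + ∫(5/(t + 1)) dt.
Step 2. Evaluate the standard form [assuming t > 3]: now -log(t - 3) + ∫(5/(t + 1)) dt.
Step 3. Evaluate the standard form [assuming t > -1]: now -log(t - 3) + 5*log(t + 1).
Answer: -log(t - 3) + 5*log(t + 1).


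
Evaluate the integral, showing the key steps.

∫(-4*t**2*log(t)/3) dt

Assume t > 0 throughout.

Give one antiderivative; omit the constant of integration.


Step 1. Integrate ∫(-4*t**2*log(t)/3) dt by parts with u = log(t), dv = (-4*t**2/3) dt, so v = -4*t**3/9 [assuming t > 0]: now -4*t**3*log(t)/9 + ∫(4*t**2/9) dt.
Step 2. Evaluate the standard form: now -4*t**3*log(t)/9 + 4*t**3/27.
Answer: -4*t**3*log(t)/9 + 4*t**3/27.


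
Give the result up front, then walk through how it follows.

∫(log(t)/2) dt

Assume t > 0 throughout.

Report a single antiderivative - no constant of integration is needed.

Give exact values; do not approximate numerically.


The answer is t*log(t)/2 - t/2.
Step 1. Integrate ∫(log(t)/2) dt by parts with u = log(t), dv = (1/2) dt, so v = t/2 [assuming t > 0]: now t*log(t)/2 + ∫(-1/2) dt.
Step 2. Evaluate the standard form: now t*log(t)/2 - t/2.
Answer: t*log(t)/2 - t/2.


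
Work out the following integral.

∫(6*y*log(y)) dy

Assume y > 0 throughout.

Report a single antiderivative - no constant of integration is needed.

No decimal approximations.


Answer: 3*y**2*log(y) - 3*y**2/2.


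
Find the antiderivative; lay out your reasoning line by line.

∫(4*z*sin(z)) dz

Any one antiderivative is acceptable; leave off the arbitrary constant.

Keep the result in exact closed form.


Step 1. Integrate ∫(4*z*sin(z)) dz by parts with u = z, dv = (4*sin(z)) dz, so v = -4*cos(z): now -4*z*cos(z) + ∫(4*cos(z)) dz.
Step 2. Evaluate the standard form: now -4*z*cos(z) + 4*sin(z).
Answer: -4*z*cos(z) + 4*sin(z).


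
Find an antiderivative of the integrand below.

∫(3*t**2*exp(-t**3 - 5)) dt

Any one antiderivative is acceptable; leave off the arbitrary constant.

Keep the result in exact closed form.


Answer: -exp(-t**3 - 5).


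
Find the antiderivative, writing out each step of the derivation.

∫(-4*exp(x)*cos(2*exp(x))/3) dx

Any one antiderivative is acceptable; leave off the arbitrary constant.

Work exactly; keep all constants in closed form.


Step 1. Substitute u = exp(x), turning ∫(-4*exp(x)*cos(2*exp(x))/3) dx into ∫(-4*cos(2*u)/3) du: now ∫(-4*cos(2*u)/3) du.
Step 2. Evaluate the standard form: now -2*sin(2*u)/3.
Step 3. Substitute back u = exp(x): now -2*sin(2*exp(x))/3.
Answer: -2*sin(2*exp(x))/3.


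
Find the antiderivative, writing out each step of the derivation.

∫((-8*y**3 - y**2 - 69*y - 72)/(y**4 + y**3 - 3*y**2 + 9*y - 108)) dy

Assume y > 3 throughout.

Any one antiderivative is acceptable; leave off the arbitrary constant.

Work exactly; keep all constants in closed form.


Step 1. Decompose ∫((-8*y**3 - y**2 - 69*y - 72)/(y**4 + y**3 - 3*y**2 + 9*y - 108)) dy by partial fractions, (-8*y**3 - y**2 - 69*y - 72)/(y**4 + y**3 - 3*y**2 + 9*y - 108) = 3/(y**2 + 9) - 4/(y + 4) - 4/(y - 3): now ∫(-4/(y - 3)) dy + ∫(-4/(y + 4)) dy + ∫(3/(y**2 + 9)) dy.
Step 2. Evaluate the standard form [assuming y > 3]: now -4*log(y - 3) + ∫(-4/(y + 4)) dy + ∫(3/(y**2 + 9)) dy.
Step 3. Evaluate the standard form [assuming y > -4]: now -4*log(y - 3) - 4*log(y + 4) + ∫(3/(y**2 + 9)) dy.
Step 4. Evaluate the standard form: now -4*log(y - 3) - 4*log(y + 4) + atan(y/3).
Answer: -4*log(y - 3) - 4*log(y + 4) + atan(y/3).
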